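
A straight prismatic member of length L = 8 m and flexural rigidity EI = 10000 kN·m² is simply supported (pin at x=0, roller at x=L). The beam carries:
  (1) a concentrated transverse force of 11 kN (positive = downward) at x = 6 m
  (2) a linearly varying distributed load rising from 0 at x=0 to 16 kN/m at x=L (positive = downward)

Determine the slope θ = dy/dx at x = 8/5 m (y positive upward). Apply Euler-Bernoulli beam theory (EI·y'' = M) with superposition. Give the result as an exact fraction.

Load 1 — point force P=11 kN at a=6 m (b=L-a=2):
  θ_1 = -Pb(L²-b²-3x²)/(6LEI)  [x≤a] = -11·2·(8²-2²-3·(8/5)²)/(6·8·10000) = -1199/500000 rad
Load 2 — triangular load w₀=16 kN/m (0→w₀ over full span):
  θ_2 = -w₀(7L⁴-30L²x²+15x⁴)/(360LEI) = -16·(7·8⁴-30·8²·(8/5)²+15·(8/5)⁴)/(360·8·10000) = -46592/3515625 rad
Superposition: θ = Σ θ_i = -1760719/112500000 rad ≈ -0.015651 rad

θ(8/5) = -1760719/112500000 rad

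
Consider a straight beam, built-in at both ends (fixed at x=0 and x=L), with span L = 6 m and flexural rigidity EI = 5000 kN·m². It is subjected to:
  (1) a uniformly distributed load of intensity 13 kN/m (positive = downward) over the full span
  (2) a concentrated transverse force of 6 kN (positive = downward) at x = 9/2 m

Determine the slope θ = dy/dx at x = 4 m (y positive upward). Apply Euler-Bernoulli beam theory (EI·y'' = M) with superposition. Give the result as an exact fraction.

Load 1 — uniform load w=13 kN/m over full span:
  θ_1 = -wx(L-x)(L-2x)/(12EI) = -13·4·(6-4)·(6-2·4)/(12·5000) = 13/3750 rad
Load 2 — point force P=6 kN at a=9/2 m (b=L-a=3/2):
  θ_2 = -Pb²x(2aL-(3a+b)x)/(2L³EI)  [x≤a] = -6·(3/2)²·4·(2·(9/2)·6-(3·(9/2)+(3/2))·4)/(2·6³·5000) = 3/20000 rad
Superposition: θ = Σ θ_i = 217/60000 rad ≈ 0.003617 rad

θ(4) = 217/60000 rad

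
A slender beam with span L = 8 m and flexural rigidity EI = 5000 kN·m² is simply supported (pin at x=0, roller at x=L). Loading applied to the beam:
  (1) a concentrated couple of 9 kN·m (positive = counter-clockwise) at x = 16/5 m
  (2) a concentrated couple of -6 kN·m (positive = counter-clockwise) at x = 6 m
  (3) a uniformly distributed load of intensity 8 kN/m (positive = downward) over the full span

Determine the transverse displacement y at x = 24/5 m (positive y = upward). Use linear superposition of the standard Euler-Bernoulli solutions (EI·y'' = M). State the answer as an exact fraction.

y(24/5) = -58613/781250 m

Load 1 — applied couple M₀=9 kN·m at a=16/5 m (b=L-a=24/5):
  y_1 = (M₀x³/(6L)-M₀(x-a)²/2+C₁x)/EI  [x>a] with C₁=M₀(3b²-L²)/(6L)=24/25 = (9·(24/5)³/(6·8)-9·((24/5)-(16/5))²/2+(24/25)·(24/5))/5000 = 216/78125 m
Load 2 — applied couple M₀=-6 kN·m at a=6 m (b=L-a=2):
  y_2 = (M₀x³/(6L)+C₁x)/EI  [x≤a] with C₁=M₀(3b²-L²)/(6L)=13/2 = ((-6)·(24/5)³/(6·8)+(13/2)·(24/5))/5000 = 543/156250 m
Load 3 — uniform load w=8 kN/m over full span:
  y_3 = -wx(L³-2Lx²+x³)/(24EI) = -8·(24/5)·(8³-2·8·(24/5)²+(24/5)³)/(24·5000) = -31744/390625 m
Superposition: y = Σ y_i = -58613/781250 m ≈ -0.075025 m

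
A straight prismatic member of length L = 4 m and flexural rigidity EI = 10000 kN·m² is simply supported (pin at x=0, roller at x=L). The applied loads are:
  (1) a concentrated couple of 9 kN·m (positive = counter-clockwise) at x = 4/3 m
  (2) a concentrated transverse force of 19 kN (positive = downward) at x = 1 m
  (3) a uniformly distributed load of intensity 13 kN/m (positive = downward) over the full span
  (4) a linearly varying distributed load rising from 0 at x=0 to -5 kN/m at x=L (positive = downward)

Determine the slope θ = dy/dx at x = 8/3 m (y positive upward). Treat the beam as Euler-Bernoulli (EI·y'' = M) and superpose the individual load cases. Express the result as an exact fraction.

Load 1 — applied couple M₀=9 kN·m at a=4/3 m (b=L-a=8/3):
  θ_1 = (M₀x²/(2L)-M₀(x-a)+C₁)/EI  [x>a] with C₁=M₀(3b²-L²)/(6L)=2 = (9·(8/3)²/(2·4)-9·((8/3)-(4/3))+2)/10000 = -1/5000 rad
Load 2 — point force P=19 kN at a=1 m (b=L-a=3):
  θ_2 = -Pa(2L²-6Lx+3x²+a²)/(6LEI)  [x>a] = -19·1·(2·4²-6·4·(8/3)+3·(8/3)²+1²)/(6·4·10000) = 551/720000 rad
Load 3 — uniform load w=13 kN/m over full span:
  θ_3 = -w(L³-6Lx²+4x³)/(24EI) = -13·(4³-6·4·(8/3)²+4·(8/3)³)/(24·10000) = 169/101250 rad
Load 4 — triangular load w₀=-5 kN/m (0→w₀ over full span):
  θ_4 = -w₀(7L⁴-30L²x²+15x⁴)/(360LEI) = -(-5)·(7·4⁴-30·4²·(8/3)²+15·(8/3)⁴)/(360·4·10000) = -91/303750 rad
Superposition: θ = Σ θ_i = 37613/19440000 rad ≈ 0.001935 rad

θ(8/3) = 37613/19440000 rad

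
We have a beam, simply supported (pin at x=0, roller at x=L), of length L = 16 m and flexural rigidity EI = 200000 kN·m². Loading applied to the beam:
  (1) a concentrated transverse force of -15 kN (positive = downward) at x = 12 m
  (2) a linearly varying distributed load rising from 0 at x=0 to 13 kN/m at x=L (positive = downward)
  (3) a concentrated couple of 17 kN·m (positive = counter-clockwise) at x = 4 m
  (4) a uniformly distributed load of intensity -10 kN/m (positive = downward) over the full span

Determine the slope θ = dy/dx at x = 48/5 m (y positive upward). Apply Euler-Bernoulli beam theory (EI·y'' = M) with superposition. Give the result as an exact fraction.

θ(48/5) = -3020891/2250000000 rad

Load 1 — point force P=-15 kN at a=12 m (b=L-a=4):
  θ_1 = -Pb(L²-b²-3x²)/(6LEI)  [x≤a] = -(-15)·4·(16²-4²-3·(48/5)²)/(6·16·200000) = -57/500000 rad
Load 2 — triangular load w₀=13 kN/m (0→w₀ over full span):
  θ_2 = -w₀(7L⁴-30L²x²+15x⁴)/(360LEI) = -13·(7·16⁴-30·16²·(48/5)²+15·(48/5)⁴)/(360·16·200000) = 24128/17578125 rad
Load 3 — applied couple M₀=17 kN·m at a=4 m (b=L-a=12):
  θ_3 = (M₀x²/(2L)-M₀(x-a)+C₁)/EI  [x>a] with C₁=M₀(3b²-L²)/(6L)=187/6 = (17·(48/5)²/(2·16)-17·((48/5)-4)+(187/6))/200000 = -2261/30000000 rad
Load 4 — uniform load w=-10 kN/m over full span:
  θ_4 = -w(L³-6Lx²+4x³)/(24EI) = -(-10)·(16³-6·16·(48/5)²+4·(48/5)³)/(24·200000) = -592/234375 rad
Superposition: θ = Σ θ_i = -3020891/2250000000 rad ≈ -0.001343 rad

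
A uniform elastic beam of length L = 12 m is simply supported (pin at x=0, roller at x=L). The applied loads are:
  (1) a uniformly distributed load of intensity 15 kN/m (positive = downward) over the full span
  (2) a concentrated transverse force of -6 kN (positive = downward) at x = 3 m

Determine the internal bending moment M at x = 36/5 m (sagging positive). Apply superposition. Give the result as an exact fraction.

Load 1 — uniform load w=15 kN/m over full span:
  M_1 = wx(L-x)/2 = 15·(36/5)·(12-(36/5))/2 = 1296/5 kN·m
Load 2 — point force P=-6 kN at a=3 m (b=L-a=9):
  M_2 = Pa(L-x)/L  [x>a] = (-6)·3·(12-(36/5))/12 = -36/5 kN·m
Superposition: M = Σ M_i = 252 kN·m ≈ 252.000000 kN·m

M(36/5) = 252 kN·m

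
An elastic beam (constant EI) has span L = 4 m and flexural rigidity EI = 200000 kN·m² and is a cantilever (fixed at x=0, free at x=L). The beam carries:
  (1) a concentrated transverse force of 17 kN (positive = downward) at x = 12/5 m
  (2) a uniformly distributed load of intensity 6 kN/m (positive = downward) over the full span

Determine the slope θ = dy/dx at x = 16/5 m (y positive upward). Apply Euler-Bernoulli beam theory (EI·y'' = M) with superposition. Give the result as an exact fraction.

Load 1 — point force P=17 kN at a=12/5 m (b=L-a=8/5):
  θ_1 = -Pa²/(2EI)  [x>a] = -17·(12/5)²/(2·200000) = -153/625000 rad
Load 2 — uniform load w=6 kN/m over full span:
  θ_2 = -wx(x²-3Lx+3L²)/(6EI) = -6·(16/5)·((16/5)²-3·4·(16/5)+3·4²)/(6·200000) = -124/390625 rad
Superposition: θ = Σ θ_i = -1757/3125000 rad ≈ -0.000562 rad

θ(16/5) = -1757/3125000 rad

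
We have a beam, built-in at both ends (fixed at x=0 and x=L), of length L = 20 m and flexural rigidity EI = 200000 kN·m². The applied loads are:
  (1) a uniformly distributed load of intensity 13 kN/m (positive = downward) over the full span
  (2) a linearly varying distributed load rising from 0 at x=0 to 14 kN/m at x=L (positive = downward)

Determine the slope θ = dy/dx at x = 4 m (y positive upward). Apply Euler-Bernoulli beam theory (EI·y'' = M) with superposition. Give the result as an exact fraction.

Load 1 — uniform load w=13 kN/m over full span:
  θ_1 = -wx(L-x)(L-2x)/(12EI) = -13·4·(20-4)·(20-2·4)/(12·200000) = -13/3125 rad
Load 2 — triangular load w₀=14 kN/m (0→w₀ over full span):
  θ_2 = -w₀(2x(L-x)(L-2x)(x+2L)+x²(L-x)²)/(120LEI) = -14·(2·4·(20-4)·(20-2·4)·(4+2·20)+4²·(20-4)²)/(120·20·200000) = -98/46875 rad
Superposition: θ = Σ θ_i = -293/46875 rad ≈ -0.006251 rad

θ(4) = -293/46875 rad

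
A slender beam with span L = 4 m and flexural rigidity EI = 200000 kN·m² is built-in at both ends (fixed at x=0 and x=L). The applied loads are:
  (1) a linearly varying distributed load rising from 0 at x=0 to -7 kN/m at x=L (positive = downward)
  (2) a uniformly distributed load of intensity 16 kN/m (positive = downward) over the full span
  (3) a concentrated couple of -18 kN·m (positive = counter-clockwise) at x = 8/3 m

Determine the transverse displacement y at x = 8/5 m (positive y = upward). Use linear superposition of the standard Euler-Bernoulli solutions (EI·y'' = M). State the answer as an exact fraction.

y(8/5) = -1021/48828125 m

Load 1 — triangular load w₀=-7 kN/m (0→w₀ over full span):
  y_1 = -w₀x²(L-x)²(x+2L)/(120LEI) = -(-7)·(8/5)²·(4-(8/5))²·((8/5)+2·4)/(120·4·200000) = 504/48828125 m
Load 2 — uniform load w=16 kN/m over full span:
  y_2 = -wx²(L-x)²/(24EI) = -16·(8/5)²·(4-(8/5))²/(24·200000) = -96/1953125 m
Load 3 — applied couple M₀=-18 kN·m at a=8/3 m (b=L-a=4/3):
  y_3 = (R_Ax³/6 - M_Ax²/2)/EI  [x≤a] with R_A=-6, M_A=-6 = ((-6)·(8/5)³/6 - (-6)·(8/5)²/2)/200000 = 7/390625 m
Superposition: y = Σ y_i = -1021/48828125 m ≈ -0.000021 m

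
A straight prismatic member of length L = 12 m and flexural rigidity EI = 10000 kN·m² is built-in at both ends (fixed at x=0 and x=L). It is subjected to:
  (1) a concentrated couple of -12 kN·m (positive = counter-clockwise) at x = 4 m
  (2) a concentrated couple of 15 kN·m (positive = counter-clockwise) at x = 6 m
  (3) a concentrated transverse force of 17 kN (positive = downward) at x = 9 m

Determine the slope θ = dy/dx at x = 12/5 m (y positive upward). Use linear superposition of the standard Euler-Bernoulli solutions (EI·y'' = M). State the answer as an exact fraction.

Load 1 — applied couple M₀=-12 kN·m at a=4 m (b=L-a=8):
  θ_1 = (R_Ax²/2 - M_Ax)/EI  [x≤a] with R_A=-4/3, M_A=0 = ((-4/3)·(12/5)²/2 - 0·(12/5))/10000 = -6/15625 rad
Load 2 — applied couple M₀=15 kN·m at a=6 m (b=L-a=6):
  θ_2 = (R_Ax²/2 - M_Ax)/EI  [x≤a] with R_A=15/8, M_A=15/4 = ((15/8)·(12/5)²/2 - (15/4)·(12/5))/10000 = -9/25000 rad
Load 3 — point force P=17 kN at a=9 m (b=L-a=3):
  θ_3 = -Pb²x(2aL-(3a+b)x)/(2L³EI)  [x≤a] = -17·3²·(12/5)·(2·9·12-(3·9+3)·(12/5))/(2·12³·10000) = -153/100000 rad
Superposition: θ = Σ θ_i = -1137/500000 rad ≈ -0.002274 rad

θ(12/5) = -1137/500000 rad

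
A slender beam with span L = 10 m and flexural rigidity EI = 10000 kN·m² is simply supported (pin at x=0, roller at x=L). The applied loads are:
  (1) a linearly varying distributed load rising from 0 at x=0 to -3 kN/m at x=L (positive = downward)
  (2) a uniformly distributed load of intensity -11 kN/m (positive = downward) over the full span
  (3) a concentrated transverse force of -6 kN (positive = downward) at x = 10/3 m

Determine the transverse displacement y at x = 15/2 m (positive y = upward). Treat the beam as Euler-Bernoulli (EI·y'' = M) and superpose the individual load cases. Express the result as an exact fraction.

y(15/2) = 136541/1105920 m

Load 1 — triangular load w₀=-3 kN/m (0→w₀ over full span):
  y_1 = -w₀x(7L⁴-10L²x²+3x⁴)/(360LEI) = -(-3)·(15/2)·(7·10⁴-10·10²·(15/2)²+3·(15/2)⁴)/(360·10·10000) = 119/8192 m
Load 2 — uniform load w=-11 kN/m over full span:
  y_2 = -wx(L³-2Lx²+x³)/(24EI) = -(-11)·(15/2)·(10³-2·10·(15/2)²+(15/2)³)/(24·10000) = 209/2048 m
Load 3 — point force P=-6 kN at a=10/3 m (b=L-a=20/3):
  y_3 = -Pa(L-x)(2Lx-a²-x²)/(6LEI)  [x>a] = -(-6)·(10/3)·(10-(15/2))·(2·10·(15/2)-(10/3)²-(15/2)²)/(6·10·10000) = 119/17280 m
Superposition: y = Σ y_i = 136541/1105920 m ≈ 0.123464 m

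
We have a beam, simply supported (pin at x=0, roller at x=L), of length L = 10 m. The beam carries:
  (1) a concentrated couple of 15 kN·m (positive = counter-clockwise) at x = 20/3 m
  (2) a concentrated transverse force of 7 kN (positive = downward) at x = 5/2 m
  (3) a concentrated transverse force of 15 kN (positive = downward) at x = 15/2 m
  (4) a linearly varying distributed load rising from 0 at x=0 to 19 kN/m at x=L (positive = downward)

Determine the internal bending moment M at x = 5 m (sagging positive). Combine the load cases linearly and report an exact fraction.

M(5) = 615/4 kN·m

Load 1 — applied couple M₀=15 kN·m at a=20/3 m (b=L-a=10/3):
  M_1 = M₀x/L  [x≤a] = 15·5/10 = 15/2 kN·m
Load 2 — point force P=7 kN at a=5/2 m (b=L-a=15/2):
  M_2 = Pa(L-x)/L  [x>a] = 7·(5/2)·(10-5)/10 = 35/4 kN·m
Load 3 — point force P=15 kN at a=15/2 m (b=L-a=5/2):
  M_3 = Pbx/L  [x≤a] = 15·(5/2)·5/10 = 75/4 kN·m
Load 4 — triangular load w₀=19 kN/m (0→w₀ over full span):
  M_4 = w₀Lx/6 - w₀x³/(6L) = 19·10·5/6 - 19·5³/(6·10) = 475/4 kN·m
Superposition: M = Σ M_i = 615/4 kN·m ≈ 153.750000 kN·m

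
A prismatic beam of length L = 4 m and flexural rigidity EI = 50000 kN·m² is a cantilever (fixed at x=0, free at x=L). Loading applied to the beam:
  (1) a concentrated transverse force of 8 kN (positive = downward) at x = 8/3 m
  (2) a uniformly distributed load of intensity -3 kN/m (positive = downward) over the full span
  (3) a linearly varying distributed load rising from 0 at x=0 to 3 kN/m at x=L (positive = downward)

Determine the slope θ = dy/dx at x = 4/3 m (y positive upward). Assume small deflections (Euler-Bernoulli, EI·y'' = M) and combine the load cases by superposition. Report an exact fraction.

Load 1 — point force P=8 kN at a=8/3 m (b=L-a=4/3):
  θ_1 = -Px(2a-x)/(2EI)  [x≤a] = -8·(4/3)·(2·(8/3)-(4/3))/(2·50000) = -4/9375 rad
Load 2 — uniform load w=-3 kN/m over full span:
  θ_2 = -wx(x²-3Lx+3L²)/(6EI) = -(-3)·(4/3)·((4/3)²-3·4·(4/3)+3·4²)/(6·50000) = 38/84375 rad
Load 3 — triangular load w₀=3 kN/m (0→w₀ over full span):
  θ_3 = (w₀Lx²/4-w₀L²x/3-w₀x⁴/(24L))/EI = (3·4·(4/3)²/4-3·4²·(4/3)/3-3·(4/3)⁴/(24·4))/50000 = -163/506250 rad
Superposition: θ = Σ θ_i = -151/506250 rad ≈ -0.000298 rad

θ(4/3) = -151/506250 rad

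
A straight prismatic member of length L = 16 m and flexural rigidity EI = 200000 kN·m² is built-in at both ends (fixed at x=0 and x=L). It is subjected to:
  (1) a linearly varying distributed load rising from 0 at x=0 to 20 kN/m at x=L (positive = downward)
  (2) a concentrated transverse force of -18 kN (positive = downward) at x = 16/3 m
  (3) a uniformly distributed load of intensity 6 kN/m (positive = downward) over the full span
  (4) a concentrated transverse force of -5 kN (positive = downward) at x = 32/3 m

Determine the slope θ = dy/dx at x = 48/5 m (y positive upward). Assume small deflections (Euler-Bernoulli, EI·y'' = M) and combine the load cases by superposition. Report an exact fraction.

θ(48/5) = 3262/3515625 rad

Load 1 — triangular load w₀=20 kN/m (0→w₀ over full span):
  θ_1 = -w₀(2x(L-x)(L-2x)(x+2L)+x²(L-x)²)/(120LEI) = -20·(2·(48/5)·(16-(48/5))·(16-2·(48/5))·((48/5)+2·16)+(48/5)²·(16-(48/5))²)/(120·16·200000) = 256/390625 rad
Load 2 — point force P=-18 kN at a=16/3 m (b=L-a=32/3):
  θ_2 = Pa²(L-x)(2bL-(3b+a)(L-x))/(2L³EI)  [x>a] = (-18)·(16/3)²·(16-(48/5))·(2·(32/3)·16-(3·(32/3)+(16/3))·(16-(48/5)))/(2·16³·200000) = -16/78125 rad
Load 3 — uniform load w=6 kN/m over full span:
  θ_3 = -wx(L-x)(L-2x)/(12EI) = -6·(48/5)·(16-(48/5))·(16-2·(48/5))/(12·200000) = 192/390625 rad
Load 4 — point force P=-5 kN at a=32/3 m (b=L-a=16/3):
  θ_4 = -Pb²x(2aL-(3a+b)x)/(2L³EI)  [x≤a] = -(-5)·(16/3)²·(48/5)·(2·(32/3)·16-(3·(32/3)+(16/3))·(48/5))/(2·16³·200000) = -2/140625 rad
Superposition: θ = Σ θ_i = 3262/3515625 rad ≈ 0.000928 rad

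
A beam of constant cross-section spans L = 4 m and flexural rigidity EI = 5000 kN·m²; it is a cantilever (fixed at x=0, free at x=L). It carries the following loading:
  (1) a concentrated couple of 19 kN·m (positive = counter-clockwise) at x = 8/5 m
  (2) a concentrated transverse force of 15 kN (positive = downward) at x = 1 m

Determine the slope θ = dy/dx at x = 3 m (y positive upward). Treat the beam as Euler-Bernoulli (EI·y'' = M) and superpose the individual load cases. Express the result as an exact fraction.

Load 1 — applied couple M₀=19 kN·m at a=8/5 m (b=L-a=12/5):
  θ_1 = M₀a/EI  [x>a] = 19·(8/5)/5000 = 19/3125 rad
Load 2 — point force P=15 kN at a=1 m (b=L-a=3):
  θ_2 = -Pa²/(2EI)  [x>a] = -15·1²/(2·5000) = -3/2000 rad
Superposition: θ = Σ θ_i = 229/50000 rad ≈ 0.004580 rad

θ(3) = 229/50000 rad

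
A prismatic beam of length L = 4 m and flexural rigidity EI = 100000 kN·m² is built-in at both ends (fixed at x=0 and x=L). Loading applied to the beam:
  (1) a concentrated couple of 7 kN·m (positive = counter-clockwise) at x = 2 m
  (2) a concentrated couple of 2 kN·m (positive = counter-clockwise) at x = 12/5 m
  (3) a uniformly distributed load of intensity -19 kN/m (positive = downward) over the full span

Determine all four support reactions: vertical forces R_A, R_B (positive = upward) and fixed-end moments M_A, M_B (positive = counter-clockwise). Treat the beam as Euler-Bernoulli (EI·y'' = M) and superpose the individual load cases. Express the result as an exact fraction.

R_A = -6931/200 kN, M_A = -6883/300 kN·m, R_B = -8269/200 kN, M_B = 8197/300 kN·m

Load 1 — applied couple M₀=7 kN·m at a=2 m (b=L-a=2):
  R_A = 6M₀ab/L³ = 6·7·2·2/4³ = 21/8 kN
  M_A = M₀b(2a-b)/L² = 7·2·(2·2-2)/4² = 7/4 kN·m
  R_B = -6M₀ab/L³ = -6·7·2·2/4³ = -21/8 kN
  M_B = M₀a(2b-a)/L² = 7·2·(2·2-2)/4² = 7/4 kN·m
Load 2 — applied couple M₀=2 kN·m at a=12/5 m (b=L-a=8/5):
  R_A = 6M₀ab/L³ = 6·2·(12/5)·(8/5)/4³ = 18/25 kN
  M_A = M₀b(2a-b)/L² = 2·(8/5)·(2·(12/5)-(8/5))/4² = 16/25 kN·m
  R_B = -6M₀ab/L³ = -6·2·(12/5)·(8/5)/4³ = -18/25 kN
  M_B = M₀a(2b-a)/L² = 2·(12/5)·(2·(8/5)-(12/5))/4² = 6/25 kN·m
Load 3 — uniform load w=-19 kN/m over full span:
  R_A = wL/2 = (-19)·4/2 = -38 kN
  M_A = wL²/12 = (-19)·4²/12 = -76/3 kN·m
  R_B = wL/2 = (-19)·4/2 = -38 kN
  M_B = -wL²/12 = -(-19)·4²/12 = 76/3 kN·m
Superposition: R_A = -6931/200 kN, M_A = -6883/300 kN·m, R_B = -8269/200 kN, M_B = 8197/300 kN·m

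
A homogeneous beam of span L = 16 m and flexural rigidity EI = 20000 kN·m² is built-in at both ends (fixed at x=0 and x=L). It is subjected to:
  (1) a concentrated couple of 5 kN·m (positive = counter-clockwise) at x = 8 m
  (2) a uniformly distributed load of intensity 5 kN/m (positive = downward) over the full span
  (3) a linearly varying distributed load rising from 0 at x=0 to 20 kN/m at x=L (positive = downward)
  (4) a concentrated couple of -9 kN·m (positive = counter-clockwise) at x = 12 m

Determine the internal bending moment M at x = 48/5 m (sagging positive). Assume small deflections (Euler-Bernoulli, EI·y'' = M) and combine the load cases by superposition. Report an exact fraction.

Load 1 — applied couple M₀=5 kN·m at a=8 m (b=L-a=8):
  M_1 = R_Ax - M_A - M₀  [x>a] with R_A=15/32, M_A=5/4 = (15/32)·(48/5) - (5/4) - 5 = -7/4 kN·m
Load 2 — uniform load w=5 kN/m over full span:
  M_2 = wLx/2 - wL²/12 - wx²/2 = 5·16·(48/5)/2 - 5·16²/12 - 5·(48/5)²/2 = 704/15 kN·m
Load 3 — triangular load w₀=20 kN/m (0→w₀ over full span):
  M_3 = 3w₀Lx/20 - w₀L²/30 - w₀x³/(6L) = 3·20·16·(48/5)/20 - 20·16²/30 - 20·(48/5)³/(6·16) = 7936/75 kN·m
Load 4 — applied couple M₀=-9 kN·m at a=12 m (b=L-a=4):
  M_4 = R_Ax - M_A  [x≤a] with R_A=-81/128, M_A=-45/16 = (-81/128)·(48/5) - (-45/16) = -261/80 kN·m
Superposition: M = Σ M_i = 177281/1200 kN·m ≈ 147.734167 kN·m

M(48/5) = 177281/1200 kN·m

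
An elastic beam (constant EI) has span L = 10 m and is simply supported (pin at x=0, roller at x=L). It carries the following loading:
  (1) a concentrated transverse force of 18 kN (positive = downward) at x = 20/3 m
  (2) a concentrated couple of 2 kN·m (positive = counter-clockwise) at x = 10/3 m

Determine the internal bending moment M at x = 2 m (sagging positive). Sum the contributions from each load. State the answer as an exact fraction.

Load 1 — point force P=18 kN at a=20/3 m (b=L-a=10/3):
  M_1 = Pbx/L  [x≤a] = 18·(10/3)·2/10 = 12 kN·m
Load 2 — applied couple M₀=2 kN·m at a=10/3 m (b=L-a=20/3):
  M_2 = M₀x/L  [x≤a] = 2·2/10 = 2/5 kN·m
Superposition: M = Σ M_i = 62/5 kN·m ≈ 12.400000 kN·m

M(2) = 62/5 kN·m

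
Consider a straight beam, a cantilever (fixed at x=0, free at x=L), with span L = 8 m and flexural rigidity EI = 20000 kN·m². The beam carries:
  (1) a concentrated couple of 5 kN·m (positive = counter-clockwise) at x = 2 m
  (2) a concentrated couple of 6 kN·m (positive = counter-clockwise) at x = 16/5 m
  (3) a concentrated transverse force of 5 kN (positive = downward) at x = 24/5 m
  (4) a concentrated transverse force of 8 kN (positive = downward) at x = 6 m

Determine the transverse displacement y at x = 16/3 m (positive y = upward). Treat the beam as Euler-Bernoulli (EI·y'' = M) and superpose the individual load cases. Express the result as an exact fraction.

Load 1 — applied couple M₀=5 kN·m at a=2 m (b=L-a=6):
  y_1 = M₀a(2x-a)/(2EI)  [x>a] = 5·2·(2·(16/3)-2)/(2·20000) = 13/6000 m
Load 2 — applied couple M₀=6 kN·m at a=16/5 m (b=L-a=24/5):
  y_2 = M₀a(2x-a)/(2EI)  [x>a] = 6·(16/5)·(2·(16/3)-(16/5))/(2·20000) = 56/15625 m
Load 3 — point force P=5 kN at a=24/5 m (b=L-a=16/5):
  y_3 = -Pa²(3x-a)/(6EI)  [x>a] = -5·(24/5)²·(3·(16/3)-(24/5))/(6·20000) = -168/15625 m
Load 4 — point force P=8 kN at a=6 m (b=L-a=2):
  y_4 = -Px²(3a-x)/(6EI)  [x≤a] = -8·(16/3)²·(3·6-(16/3))/(6·20000) = -1216/50625 m
Superposition: y = Σ y_i = -587677/20250000 m ≈ -0.029021 m

y(16/3) = -587677/20250000 m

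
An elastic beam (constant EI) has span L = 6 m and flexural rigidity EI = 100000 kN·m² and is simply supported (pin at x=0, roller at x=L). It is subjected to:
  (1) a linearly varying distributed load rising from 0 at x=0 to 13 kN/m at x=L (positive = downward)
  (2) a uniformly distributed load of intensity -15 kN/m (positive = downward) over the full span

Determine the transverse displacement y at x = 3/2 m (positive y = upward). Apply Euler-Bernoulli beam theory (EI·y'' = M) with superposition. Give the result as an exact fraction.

y(3/2) = 54081/51200000 m

Load 1 — triangular load w₀=13 kN/m (0→w₀ over full span):
  y_1 = -w₀x(7L⁴-10L²x²+3x⁴)/(360LEI) = -13·(3/2)·(7·6⁴-10·6²·(3/2)²+3·(3/2)⁴)/(360·6·100000) = -38259/51200000 m
Load 2 — uniform load w=-15 kN/m over full span:
  y_2 = -wx(L³-2Lx²+x³)/(24EI) = -(-15)·(3/2)·(6³-2·6·(3/2)²+(3/2)³)/(24·100000) = 4617/2560000 m
Superposition: y = Σ y_i = 54081/51200000 m ≈ 0.001056 m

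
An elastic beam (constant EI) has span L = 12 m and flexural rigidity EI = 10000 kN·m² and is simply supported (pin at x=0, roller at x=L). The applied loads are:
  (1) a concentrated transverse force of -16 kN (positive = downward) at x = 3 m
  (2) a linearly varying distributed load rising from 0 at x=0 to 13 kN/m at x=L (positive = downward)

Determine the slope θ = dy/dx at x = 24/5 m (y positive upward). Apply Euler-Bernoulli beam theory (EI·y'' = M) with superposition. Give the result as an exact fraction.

θ(24/5) = -46113/3125000 rad

Load 1 — point force P=-16 kN at a=3 m (b=L-a=9):
  θ_1 = -Pa(2L²-6Lx+3x²+a²)/(6LEI)  [x>a] = -(-16)·3·(2·12²-6·12·(24/5)+3·(24/5)²+3²)/(6·12·10000) = 171/125000 rad
Load 2 — triangular load w₀=13 kN/m (0→w₀ over full span):
  θ_2 = -w₀(7L⁴-30L²x²+15x⁴)/(360LEI) = -13·(7·12⁴-30·12²·(24/5)²+15·(24/5)⁴)/(360·12·10000) = -12597/781250 rad
Superposition: θ = Σ θ_i = -46113/3125000 rad ≈ -0.014756 rad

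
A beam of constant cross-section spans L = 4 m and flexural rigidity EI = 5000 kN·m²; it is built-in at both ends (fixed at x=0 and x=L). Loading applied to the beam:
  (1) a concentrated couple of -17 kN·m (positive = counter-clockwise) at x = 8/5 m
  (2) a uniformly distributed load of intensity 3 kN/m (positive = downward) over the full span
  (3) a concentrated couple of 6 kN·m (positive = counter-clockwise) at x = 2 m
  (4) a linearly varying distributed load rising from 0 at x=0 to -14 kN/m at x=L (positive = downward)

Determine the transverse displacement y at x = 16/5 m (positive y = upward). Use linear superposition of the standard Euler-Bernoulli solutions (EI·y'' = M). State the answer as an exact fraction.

Load 1 — applied couple M₀=-17 kN·m at a=8/5 m (b=L-a=12/5):
  y_1 = (R_Ax³/6 - M_Ax²/2 - M₀(x-a)²/2)/EI  [x>a] with R_A=-153/25, M_A=-51/25 = ((-153/25)·(16/5)³/6 - (-51/25)·(16/5)²/2 - (-17)·((16/5)-(8/5))²/2)/5000 = -476/1953125 m
Load 2 — uniform load w=3 kN/m over full span:
  y_2 = -wx²(L-x)²/(24EI) = -3·(16/5)²·(4-(16/5))²/(24·5000) = -64/390625 m
Load 3 — applied couple M₀=6 kN·m at a=2 m (b=L-a=2):
  y_3 = (R_Ax³/6 - M_Ax²/2 - M₀(x-a)²/2)/EI  [x>a] with R_A=9/4, M_A=3/2 = ((9/4)·(16/5)³/6 - (3/2)·(16/5)²/2 - 6·((16/5)-2)²/2)/5000 = 9/156250 m
Load 4 — triangular load w₀=-14 kN/m (0→w₀ over full span):
  y_4 = -w₀x²(L-x)²(x+2L)/(120LEI) = -(-14)·(16/5)²·(4-(16/5))²·((16/5)+2·4)/(120·4·5000) = 12544/29296875 m
Superposition: y = Σ y_i = 4583/58593750 m ≈ 0.000078 m

y(16/5) = 4583/58593750 m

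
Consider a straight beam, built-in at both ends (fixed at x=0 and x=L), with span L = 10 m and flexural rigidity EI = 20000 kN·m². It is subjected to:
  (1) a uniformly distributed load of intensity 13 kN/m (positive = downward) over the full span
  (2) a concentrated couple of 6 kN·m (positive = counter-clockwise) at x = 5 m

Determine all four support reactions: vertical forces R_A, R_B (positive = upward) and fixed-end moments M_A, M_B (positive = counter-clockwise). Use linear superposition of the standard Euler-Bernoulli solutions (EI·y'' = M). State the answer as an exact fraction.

Load 1 — uniform load w=13 kN/m over full span:
  R_A = wL/2 = 13·10/2 = 65 kN
  M_A = wL²/12 = 13·10²/12 = 325/3 kN·m
  R_B = wL/2 = 13·10/2 = 65 kN
  M_B = -wL²/12 = -13·10²/12 = -325/3 kN·m
Load 2 — applied couple M₀=6 kN·m at a=5 m (b=L-a=5):
  R_A = 6M₀ab/L³ = 6·6·5·5/10³ = 9/10 kN
  M_A = M₀b(2a-b)/L² = 6·5·(2·5-5)/10² = 3/2 kN·m
  R_B = -6M₀ab/L³ = -6·6·5·5/10³ = -9/10 kN
  M_B = M₀a(2b-a)/L² = 6·5·(2·5-5)/10² = 3/2 kN·m
Superposition: R_A = 659/10 kN, M_A = 659/6 kN·m, R_B = 641/10 kN, M_B = -641/6 kN·m

R_A = 659/10 kN, M_A = 659/6 kN·m, R_B = 641/10 kN, M_B = -641/6 kN·m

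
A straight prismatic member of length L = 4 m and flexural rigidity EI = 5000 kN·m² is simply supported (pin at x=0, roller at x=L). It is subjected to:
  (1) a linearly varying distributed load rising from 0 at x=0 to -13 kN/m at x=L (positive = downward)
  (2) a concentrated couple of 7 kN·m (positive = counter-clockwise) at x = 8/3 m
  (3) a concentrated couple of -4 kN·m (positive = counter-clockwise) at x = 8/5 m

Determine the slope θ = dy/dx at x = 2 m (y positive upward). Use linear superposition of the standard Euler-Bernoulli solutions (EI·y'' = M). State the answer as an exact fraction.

θ(2) = 59/375000 rad

Load 1 — triangular load w₀=-13 kN/m (0→w₀ over full span):
  θ_1 = -w₀(7L⁴-30L²x²+15x⁴)/(360LEI) = -(-13)·(7·4⁴-30·4²·2²+15·2⁴)/(360·4·5000) = 91/450000 rad
Load 2 — applied couple M₀=7 kN·m at a=8/3 m (b=L-a=4/3):
  θ_2 = (M₀x²/(2L)+C₁)/EI  [x≤a] with C₁=M₀(3b²-L²)/(6L)=-28/9 = (7·2²/(2·4)+(-28/9))/5000 = 7/90000 rad
Load 3 — applied couple M₀=-4 kN·m at a=8/5 m (b=L-a=12/5):
  θ_3 = (M₀x²/(2L)-M₀(x-a)+C₁)/EI  [x>a] with C₁=M₀(3b²-L²)/(6L)=-16/75 = ((-4)·2²/(2·4)-(-4)·(2-(8/5))+(-16/75))/5000 = -23/187500 rad
Superposition: θ = Σ θ_i = 59/375000 rad ≈ 0.000157 rad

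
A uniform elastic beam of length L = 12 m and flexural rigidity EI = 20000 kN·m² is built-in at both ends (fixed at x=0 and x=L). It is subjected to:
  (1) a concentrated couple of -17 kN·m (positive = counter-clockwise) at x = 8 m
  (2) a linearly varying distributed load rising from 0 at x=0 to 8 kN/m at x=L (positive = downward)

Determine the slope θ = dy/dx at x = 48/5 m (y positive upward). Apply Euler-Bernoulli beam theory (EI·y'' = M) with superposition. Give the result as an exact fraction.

Load 1 — applied couple M₀=-17 kN·m at a=8 m (b=L-a=4):
  θ_1 = (R_Ax²/2 - M_Ax - M₀(x-a))/EI  [x>a] with R_A=-17/9, M_A=-17/3 = ((-17/9)·(48/5)²/2 - (-17/3)·(48/5) - (-17)·((48/5)-8))/20000 = -17/62500 rad
Load 2 — triangular load w₀=8 kN/m (0→w₀ over full span):
  θ_2 = -w₀(2x(L-x)(L-2x)(x+2L)+x²(L-x)²)/(120LEI) = -8·(2·(48/5)·(12-(48/5))·(12-2·(48/5))·((48/5)+2·12)+(48/5)²·(12-(48/5))²)/(120·12·20000) = 1152/390625 rad
Superposition: θ = Σ θ_i = 4183/1562500 rad ≈ 0.002677 rad

θ(48/5) = 4183/1562500 rad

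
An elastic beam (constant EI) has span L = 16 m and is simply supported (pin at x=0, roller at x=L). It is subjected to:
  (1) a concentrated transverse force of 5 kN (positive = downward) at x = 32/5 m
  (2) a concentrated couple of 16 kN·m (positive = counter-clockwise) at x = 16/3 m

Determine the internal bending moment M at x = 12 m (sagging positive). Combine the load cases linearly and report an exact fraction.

M(12) = 4 kN·m

Load 1 — point force P=5 kN at a=32/5 m (b=L-a=48/5):
  M_1 = Pa(L-x)/L  [x>a] = 5·(32/5)·(16-12)/16 = 8 kN·m
Load 2 — applied couple M₀=16 kN·m at a=16/3 m (b=L-a=32/3):
  M_2 = M₀x/L - M₀  [x>a] = 16·12/16 - 16 = -4 kN·m
Superposition: M = Σ M_i = 4 kN·m ≈ 4.000000 kN·m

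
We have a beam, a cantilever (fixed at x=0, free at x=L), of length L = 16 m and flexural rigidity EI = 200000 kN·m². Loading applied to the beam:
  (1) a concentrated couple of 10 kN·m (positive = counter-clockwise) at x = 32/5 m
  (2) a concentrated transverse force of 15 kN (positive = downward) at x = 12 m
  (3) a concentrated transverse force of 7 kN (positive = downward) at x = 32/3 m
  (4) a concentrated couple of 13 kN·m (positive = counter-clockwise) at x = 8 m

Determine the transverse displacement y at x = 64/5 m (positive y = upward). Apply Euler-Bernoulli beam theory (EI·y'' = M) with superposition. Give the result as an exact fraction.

Load 1 — applied couple M₀=10 kN·m at a=32/5 m (b=L-a=48/5):
  y_1 = M₀a(2x-a)/(2EI)  [x>a] = 10·(32/5)·(2·(64/5)-(32/5))/(2·200000) = 48/15625 m
Load 2 — point force P=15 kN at a=12 m (b=L-a=4):
  y_2 = -Pa²(3x-a)/(6EI)  [x>a] = -15·12²·(3·(64/5)-12)/(6·200000) = -297/6250 m
Load 3 — point force P=7 kN at a=32/3 m (b=L-a=16/3):
  y_3 = -Pa²(3x-a)/(6EI)  [x>a] = -7·(32/3)²·(3·(64/5)-(32/3))/(6·200000) = -23296/1265625 m
Load 4 — applied couple M₀=13 kN·m at a=8 m (b=L-a=8):
  y_4 = M₀a(2x-a)/(2EI)  [x>a] = 13·8·(2·(64/5)-8)/(2·200000) = 143/31250 m
Superposition: y = Σ y_i = -73759/1265625 m ≈ -0.058279 m

y(64/5) = -73759/1265625 m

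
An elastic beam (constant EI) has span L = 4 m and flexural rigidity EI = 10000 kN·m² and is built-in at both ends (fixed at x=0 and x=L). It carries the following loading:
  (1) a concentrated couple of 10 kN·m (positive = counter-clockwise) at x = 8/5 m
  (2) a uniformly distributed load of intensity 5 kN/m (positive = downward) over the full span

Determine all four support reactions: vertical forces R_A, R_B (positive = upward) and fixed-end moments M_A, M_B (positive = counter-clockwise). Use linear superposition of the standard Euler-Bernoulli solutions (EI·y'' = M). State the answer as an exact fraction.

Load 1 — applied couple M₀=10 kN·m at a=8/5 m (b=L-a=12/5):
  R_A = 6M₀ab/L³ = 6·10·(8/5)·(12/5)/4³ = 18/5 kN
  M_A = M₀b(2a-b)/L² = 10·(12/5)·(2·(8/5)-(12/5))/4² = 6/5 kN·m
  R_B = -6M₀ab/L³ = -6·10·(8/5)·(12/5)/4³ = -18/5 kN
  M_B = M₀a(2b-a)/L² = 10·(8/5)·(2·(12/5)-(8/5))/4² = 16/5 kN·m
Load 2 — uniform load w=5 kN/m over full span:
  R_A = wL/2 = 5·4/2 = 10 kN
  M_A = wL²/12 = 5·4²/12 = 20/3 kN·m
  R_B = wL/2 = 5·4/2 = 10 kN
  M_B = -wL²/12 = -5·4²/12 = -20/3 kN·m
Superposition: R_A = 68/5 kN, M_A = 118/15 kN·m, R_B = 32/5 kN, M_B = -52/15 kN·m

R_A = 68/5 kN, M_A = 118/15 kN·m, R_B = 32/5 kN, M_B = -52/15 kN·m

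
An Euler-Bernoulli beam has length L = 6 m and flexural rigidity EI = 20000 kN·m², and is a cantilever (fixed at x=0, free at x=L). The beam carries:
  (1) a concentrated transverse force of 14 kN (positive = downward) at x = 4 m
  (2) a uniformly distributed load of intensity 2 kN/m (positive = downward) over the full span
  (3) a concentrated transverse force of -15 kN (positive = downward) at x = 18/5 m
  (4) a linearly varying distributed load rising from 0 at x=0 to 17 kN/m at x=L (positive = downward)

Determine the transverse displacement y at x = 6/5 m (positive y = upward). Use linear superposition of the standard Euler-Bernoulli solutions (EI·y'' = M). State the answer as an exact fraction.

Load 1 — point force P=14 kN at a=4 m (b=L-a=2):
  y_1 = -Px²(3a-x)/(6EI)  [x≤a] = -14·(6/5)²·(3·4-(6/5))/(6·20000) = -567/312500 m
Load 2 — uniform load w=2 kN/m over full span:
  y_2 = -wx²(x²-4Lx+6L²)/(24EI) = -2·(6/5)²·((6/5)²-4·6·(6/5)+6·6²)/(24·20000) = -3537/3125000 m
Load 3 — point force P=-15 kN at a=18/5 m (b=L-a=12/5):
  y_3 = -Px²(3a-x)/(6EI)  [x≤a] = -(-15)·(6/5)²·(3·(18/5)-(6/5))/(6·20000) = 27/15625 m
Load 4 — triangular load w₀=17 kN/m (0→w₀ over full span):
  y_4 = (w₀Lx³/12-w₀L²x²/6-w₀x⁵/(120L))/EI = (17·6·(6/5)³/12-17·6²·(6/5)²/6-17·(6/5)⁵/(120·6))/20000 = -1033209/156250000 m
Superposition: y = Σ y_i = -1223559/156250000 m ≈ -0.007831 m

y(6/5) = -1223559/156250000 m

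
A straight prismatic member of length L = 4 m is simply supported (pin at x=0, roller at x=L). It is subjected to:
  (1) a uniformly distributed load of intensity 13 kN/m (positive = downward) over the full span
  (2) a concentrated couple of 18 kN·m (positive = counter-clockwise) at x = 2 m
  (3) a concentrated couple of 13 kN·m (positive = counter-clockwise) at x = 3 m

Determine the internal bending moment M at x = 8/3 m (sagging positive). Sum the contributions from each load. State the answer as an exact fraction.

M(8/3) = 232/9 kN·m

Load 1 — uniform load w=13 kN/m over full span:
  M_1 = wx(L-x)/2 = 13·(8/3)·(4-(8/3))/2 = 208/9 kN·m
Load 2 — applied couple M₀=18 kN·m at a=2 m (b=L-a=2):
  M_2 = M₀x/L - M₀  [x>a] = 18·(8/3)/4 - 18 = -6 kN·m
Load 3 — applied couple M₀=13 kN·m at a=3 m (b=L-a=1):
  M_3 = M₀x/L  [x≤a] = 13·(8/3)/4 = 26/3 kN·m
Superposition: M = Σ M_i = 232/9 kN·m ≈ 25.777778 kN·m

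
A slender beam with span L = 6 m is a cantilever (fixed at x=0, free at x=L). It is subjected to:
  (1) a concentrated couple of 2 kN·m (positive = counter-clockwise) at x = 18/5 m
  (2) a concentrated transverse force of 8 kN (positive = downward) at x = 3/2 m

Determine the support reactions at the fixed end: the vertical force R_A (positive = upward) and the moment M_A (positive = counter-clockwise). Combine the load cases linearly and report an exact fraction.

R_A = 8 kN, M_A = 10 kN·m

Load 1 — applied couple M₀=2 kN·m at a=18/5 m (b=L-a=12/5):
  R_A = 0 kN
  M_A = -M₀ = -2 kN·m
Load 2 — point force P=8 kN at a=3/2 m (b=L-a=9/2):
  R_A = P = 8 kN
  M_A = Pa = 8·(3/2) = 12 kN·m
Superposition: R_A = 8 kN, M_A = 10 kN·m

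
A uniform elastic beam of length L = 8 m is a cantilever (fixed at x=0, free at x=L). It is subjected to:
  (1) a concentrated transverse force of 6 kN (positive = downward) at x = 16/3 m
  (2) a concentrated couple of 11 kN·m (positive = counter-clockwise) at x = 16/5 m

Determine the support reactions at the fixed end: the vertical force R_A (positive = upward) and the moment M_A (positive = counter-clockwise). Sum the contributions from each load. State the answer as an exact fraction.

R_A = 6 kN, M_A = 21 kN·m

Load 1 — point force P=6 kN at a=16/3 m (b=L-a=8/3):
  R_A = P = 6 kN
  M_A = Pa = 6·(16/3) = 32 kN·m
Load 2 — applied couple M₀=11 kN·m at a=16/5 m (b=L-a=24/5):
  R_A = 0 kN
  M_A = -M₀ = -11 kN·m
Superposition: R_A = 6 kN, M_A = 21 kN·m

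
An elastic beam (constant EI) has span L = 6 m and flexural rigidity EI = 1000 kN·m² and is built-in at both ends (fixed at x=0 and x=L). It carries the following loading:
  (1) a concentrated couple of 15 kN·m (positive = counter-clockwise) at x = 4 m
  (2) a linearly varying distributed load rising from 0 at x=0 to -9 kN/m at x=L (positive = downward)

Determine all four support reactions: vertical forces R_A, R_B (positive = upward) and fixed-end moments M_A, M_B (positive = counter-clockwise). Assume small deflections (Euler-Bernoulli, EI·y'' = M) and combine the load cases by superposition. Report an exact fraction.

R_A = -143/30 kN, M_A = -29/5 kN·m, R_B = -667/30 kN, M_B = 81/5 kN·m

Load 1 — applied couple M₀=15 kN·m at a=4 m (b=L-a=2):
  R_A = 6M₀ab/L³ = 6·15·4·2/6³ = 10/3 kN
  M_A = M₀b(2a-b)/L² = 15·2·(2·4-2)/6² = 5 kN·m
  R_B = -6M₀ab/L³ = -6·15·4·2/6³ = -10/3 kN
  M_B = M₀a(2b-a)/L² = 15·4·(2·2-4)/6² = 0 kN·m
Load 2 — triangular load w₀=-9 kN/m (0→w₀ over full span):
  R_A = 3w₀L/20 = 3·(-9)·6/20 = -81/10 kN
  M_A = w₀L²/30 = (-9)·6²/30 = -54/5 kN·m
  R_B = 7w₀L/20 = 7·(-9)·6/20 = -189/10 kN
  M_B = -w₀L²/20 = -(-9)·6²/20 = 81/5 kN·m
Superposition: R_A = -143/30 kN, M_A = -29/5 kN·m, R_B = -667/30 kN, M_B = 81/5 kN·m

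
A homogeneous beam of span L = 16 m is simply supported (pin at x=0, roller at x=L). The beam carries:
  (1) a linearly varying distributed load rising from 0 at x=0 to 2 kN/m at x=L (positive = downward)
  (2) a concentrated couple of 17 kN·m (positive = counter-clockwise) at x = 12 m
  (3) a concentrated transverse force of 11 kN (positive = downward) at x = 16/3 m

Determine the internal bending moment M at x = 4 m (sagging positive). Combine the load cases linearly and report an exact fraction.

M(4) = 643/12 kN·m

Load 1 — triangular load w₀=2 kN/m (0→w₀ over full span):
  M_1 = w₀Lx/6 - w₀x³/(6L) = 2·16·4/6 - 2·4³/(6·16) = 20 kN·m
Load 2 — applied couple M₀=17 kN·m at a=12 m (b=L-a=4):
  M_2 = M₀x/L  [x≤a] = 17·4/16 = 17/4 kN·m
Load 3 — point force P=11 kN at a=16/3 m (b=L-a=32/3):
  M_3 = Pbx/L  [x≤a] = 11·(32/3)·4/16 = 88/3 kN·m
Superposition: M = Σ M_i = 643/12 kN·m ≈ 53.583333 kN·m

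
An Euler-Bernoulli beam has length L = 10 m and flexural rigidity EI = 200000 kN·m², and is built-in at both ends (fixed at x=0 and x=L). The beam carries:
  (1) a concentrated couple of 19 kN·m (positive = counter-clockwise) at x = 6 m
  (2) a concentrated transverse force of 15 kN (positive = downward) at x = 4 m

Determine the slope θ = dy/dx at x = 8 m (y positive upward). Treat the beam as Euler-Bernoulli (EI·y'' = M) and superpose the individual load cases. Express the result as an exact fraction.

θ(8) = 1197/12500000 rad

Load 1 — applied couple M₀=19 kN·m at a=6 m (b=L-a=4):
  θ_1 = (R_Ax²/2 - M_Ax - M₀(x-a))/EI  [x>a] with R_A=342/125, M_A=152/25 = ((342/125)·8²/2 - (152/25)·8 - 19·(8-6))/200000 = 57/12500000 rad
Load 2 — point force P=15 kN at a=4 m (b=L-a=6):
  θ_2 = Pa²(L-x)(2bL-(3b+a)(L-x))/(2L³EI)  [x>a] = 15·4²·(10-8)·(2·6·10-(3·6+4)·(10-8))/(2·10³·200000) = 57/625000 rad
Superposition: θ = Σ θ_i = 1197/12500000 rad ≈ 0.000096 rad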